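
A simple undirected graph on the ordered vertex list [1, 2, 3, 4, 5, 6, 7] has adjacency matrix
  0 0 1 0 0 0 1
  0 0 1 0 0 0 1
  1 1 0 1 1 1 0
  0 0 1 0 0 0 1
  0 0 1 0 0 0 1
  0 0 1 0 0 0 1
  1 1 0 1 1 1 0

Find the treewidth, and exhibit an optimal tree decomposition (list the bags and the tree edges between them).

Treewidth 2.
Bags: B1 = {3, 5, 7}  B2 = {2, 3, 7}  B3 = {3, 4, 7}  B4 = {3, 6, 7}  B5 = {1, 3, 7}
Tree: B1–B2, B2–B3, B3–B4, B4–B5

Every bag has size at most 3, so the width is 3 − 1 = 2 and tw(G) ≤ 2. Since 3–5–7–2–3 is a cycle in G, G is not acyclic. Forests are exactly the graphs of treewidth ≤ 1, so tw(G) ≥ 2. The upper and lower bounds meet at 2, so that is the treewidth.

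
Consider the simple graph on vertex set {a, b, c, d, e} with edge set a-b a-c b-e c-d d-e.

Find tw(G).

2

A width-2 tree decomposition is:
Bags: B1 = {b, d, e}  B2 = {b, c, d}  B3 = {a, b, c}
Tree: B1–B2, B2–B3
Each bag holds 3 vertices, so the decomposition has width 2, which upper-bounds the treewidth. Since b–e–d–c–a–b is a cycle in G, G is not acyclic. Forests are exactly the graphs of treewidth ≤ 1, so tw(G) ≥ 2. The upper and lower bounds meet at 2, so that is the treewidth.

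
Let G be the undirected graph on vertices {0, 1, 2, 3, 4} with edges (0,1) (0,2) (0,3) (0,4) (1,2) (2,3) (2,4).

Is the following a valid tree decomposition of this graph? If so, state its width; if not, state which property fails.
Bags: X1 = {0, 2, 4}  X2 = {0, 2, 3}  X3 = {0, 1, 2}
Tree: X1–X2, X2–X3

Vertex coverage: the bags together contain {0, 1, 2, 3, 4}, the full vertex set. Edge coverage: each edge of G has both endpoints in at least one bag. Running intersection: for every vertex, the bags containing it form a connected subtree. All three properties hold, so this is a valid tree decomposition of width max|bag| − 1 = 2, and hence tw(G) ≤ 2.

Yes; width 2.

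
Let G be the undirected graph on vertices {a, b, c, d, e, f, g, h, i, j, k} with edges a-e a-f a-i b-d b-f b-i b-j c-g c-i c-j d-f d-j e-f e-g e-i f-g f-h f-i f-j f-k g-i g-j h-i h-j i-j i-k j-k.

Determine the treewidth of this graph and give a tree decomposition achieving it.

Every bag has size at most 4, so the width is 4 − 1 = 3 and tw(G) ≤ 3. For the lower bound, the 4 vertices {c, g, i, j} are pairwise adjacent, and any tree decomposition puts a clique entirely inside one bag — forcing width ≥ 3. The upper and lower bounds meet at 3, so that is the treewidth.

Treewidth 3.
Bags: B1 = {f, i, j, k}  B2 = {f, g, i, j}  B3 = {e, f, g, i}  B4 = {c, g, i, j}  B5 = {f, h, i, j}  B6 = {a, e, f, i}  B7 = {b, f, i, j}  B8 = {b, d, f, j}
Tree: B1–B2, B2–B3, B2–B4, B2–B5, B3–B6, B1–B7, B7–B8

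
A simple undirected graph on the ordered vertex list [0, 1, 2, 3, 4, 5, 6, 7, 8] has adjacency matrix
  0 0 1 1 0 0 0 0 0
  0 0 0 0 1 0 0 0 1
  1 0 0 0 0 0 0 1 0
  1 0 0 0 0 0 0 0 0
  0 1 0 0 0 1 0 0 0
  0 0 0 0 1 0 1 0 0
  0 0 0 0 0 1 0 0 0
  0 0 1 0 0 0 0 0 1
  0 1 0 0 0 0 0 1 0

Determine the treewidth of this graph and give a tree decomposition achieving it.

Treewidth 1.
Bags: B1 = {0, 3}  B2 = {0, 2}  B3 = {2, 7}  B4 = {7, 8}  B5 = {1, 8}  B6 = {1, 4}  B7 = {4, 5}  B8 = {5, 6}
Tree: B1–B2, B2–B3, B3–B4, B4–B5, B5–B6, B6–B7, B7–B8

Each bag holds 2 vertices, so the decomposition has width 1, which upper-bounds the treewidth. Any graph with an edge has treewidth ≥ 1, and G has the edge 3–0. Therefore the treewidth is 1.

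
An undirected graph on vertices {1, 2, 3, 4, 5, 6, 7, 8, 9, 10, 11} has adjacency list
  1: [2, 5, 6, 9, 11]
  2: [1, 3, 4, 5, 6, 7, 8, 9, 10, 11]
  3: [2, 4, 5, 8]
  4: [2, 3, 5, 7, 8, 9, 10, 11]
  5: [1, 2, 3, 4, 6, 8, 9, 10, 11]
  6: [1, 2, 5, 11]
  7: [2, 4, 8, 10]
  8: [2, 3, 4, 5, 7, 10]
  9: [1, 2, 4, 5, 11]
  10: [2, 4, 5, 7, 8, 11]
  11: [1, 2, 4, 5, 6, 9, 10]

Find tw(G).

A width-4 tree decomposition is:
Bags: B1 = {2, 4, 5, 8, 10}  B2 = {2, 4, 7, 8, 10}  B3 = {2, 4, 5, 10, 11}  B4 = {2, 4, 5, 9, 11}  B5 = {1, 2, 5, 9, 11}  B6 = {2, 3, 4, 5, 8}  B7 = {1, 2, 5, 6, 11}
Tree: B1–B2, B1–B3, B3–B4, B4–B5, B1–B6, B5–B7
Every bag has size at most 5, so the width is 5 − 1 = 4 and tw(G) ≤ 4. On the other hand G contains the 5-clique {1, 2, 5, 9, 11}. A clique must lie in a single bag of any decomposition, so no decomposition can have width below 4. Therefore the treewidth is 4.

4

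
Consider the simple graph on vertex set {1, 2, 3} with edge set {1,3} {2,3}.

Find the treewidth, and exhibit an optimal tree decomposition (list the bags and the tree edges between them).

Each bag holds 2 vertices, so the decomposition has width 1, which upper-bounds the treewidth. Any graph with an edge has treewidth ≥ 1, and G has the edge 2–3. Therefore the treewidth is 1.

Treewidth 1.
Bags: B1 = {2, 3}  B2 = {1, 3}
Tree: B1–B2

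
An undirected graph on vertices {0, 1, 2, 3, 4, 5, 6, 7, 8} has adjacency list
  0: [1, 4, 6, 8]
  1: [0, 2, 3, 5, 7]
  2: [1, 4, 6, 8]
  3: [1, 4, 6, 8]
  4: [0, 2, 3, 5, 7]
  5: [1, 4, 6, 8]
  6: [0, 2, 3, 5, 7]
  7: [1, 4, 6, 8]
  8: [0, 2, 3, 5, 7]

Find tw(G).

A width-4 tree decomposition is:
Bags: B1 = {0, 1, 4, 6, 8}  B2 = {1, 4, 6, 7, 8}  B3 = {1, 4, 5, 6, 8}  B4 = {1, 2, 4, 6, 8}  B5 = {1, 3, 4, 6, 8}
Tree: B1–B2, B2–B3, B3–B4, B4–B5
Every bag has size at most 5, so the width is 5 − 1 = 4 and tw(G) ≤ 4. For the lower bound: the 5 vertex sets {0,6}, {1,7}, {4,5}, {8}, {2} are disjoint, each induces a connected subgraph, and every pair is joined by at least one edge of G. Contracting each set to a single vertex therefore yields K_{5} as a minor, and since treewidth is minor-monotone, tw(G) ≥ tw(K_{5}) = 4. The upper and lower bounds meet at 4, so that is the treewidth.

4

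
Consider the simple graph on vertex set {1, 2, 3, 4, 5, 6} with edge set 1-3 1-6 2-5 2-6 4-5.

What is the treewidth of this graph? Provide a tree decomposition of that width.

Every bag has size at most 2, so the width is 2 − 1 = 1 and tw(G) ≤ 1. Since G has at least one edge (e.g. 4–5), it is not an edgeless graph, so tw(G) ≥ 1. Hence tw(G) = 1 exactly.

Treewidth 1.
One optimal decomposition is:
Bags: B1 = {4, 5}  B2 = {2, 5}  B3 = {2, 6}  B4 = {1, 6}  B5 = {1, 3}
Tree: B1–B2, B2–B3, B3–B4, B4–B5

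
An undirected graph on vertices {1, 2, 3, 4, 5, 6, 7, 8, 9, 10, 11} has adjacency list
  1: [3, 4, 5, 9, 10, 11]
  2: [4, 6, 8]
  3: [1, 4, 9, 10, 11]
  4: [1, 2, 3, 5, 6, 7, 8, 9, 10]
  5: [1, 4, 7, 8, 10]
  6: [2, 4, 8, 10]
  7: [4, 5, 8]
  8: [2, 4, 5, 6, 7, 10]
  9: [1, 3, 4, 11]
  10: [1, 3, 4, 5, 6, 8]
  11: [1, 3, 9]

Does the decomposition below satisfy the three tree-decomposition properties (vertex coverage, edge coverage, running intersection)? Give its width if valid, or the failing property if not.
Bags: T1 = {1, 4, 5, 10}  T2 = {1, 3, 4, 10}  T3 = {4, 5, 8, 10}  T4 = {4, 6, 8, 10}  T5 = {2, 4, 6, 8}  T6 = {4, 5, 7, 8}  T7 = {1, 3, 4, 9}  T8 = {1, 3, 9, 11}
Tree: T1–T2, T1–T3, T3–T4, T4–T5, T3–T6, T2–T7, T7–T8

Checking the three conditions: (i) the bags cover all of {1, 2, 3, 4, 5, 6, 7, 8, 9, 10, 11}; (ii) for each edge, some bag contains both endpoints; (iii) the bags containing any fixed vertex form a subtree. All hold, so the decomposition is valid with width 4 − 1 = 3.

Yes; width 3.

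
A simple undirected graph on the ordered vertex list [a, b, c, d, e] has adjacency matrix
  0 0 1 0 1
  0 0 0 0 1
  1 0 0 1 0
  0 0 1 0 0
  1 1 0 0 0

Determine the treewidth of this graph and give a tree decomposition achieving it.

Every bag has size at most 2, so the width is 2 − 1 = 1 and tw(G) ≤ 1. Since G has at least one edge (e.g. d–c), it is not an edgeless graph, so tw(G) ≥ 1. The upper and lower bounds meet at 1, so that is the treewidth.

Treewidth 1.
One such decomposition:
Bags: B1 = {c, d}  B2 = {a, c}  B3 = {a, e}  B4 = {b, e}
Tree: B1–B2, B2–B3, B3–B4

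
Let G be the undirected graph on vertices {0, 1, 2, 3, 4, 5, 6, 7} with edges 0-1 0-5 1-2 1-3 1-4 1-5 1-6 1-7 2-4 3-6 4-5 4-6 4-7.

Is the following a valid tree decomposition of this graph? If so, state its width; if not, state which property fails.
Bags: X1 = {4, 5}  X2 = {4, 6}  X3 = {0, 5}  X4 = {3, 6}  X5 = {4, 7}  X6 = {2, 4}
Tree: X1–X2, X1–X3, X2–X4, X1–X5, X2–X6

A tree decomposition must satisfy three properties: every vertex lies in some bag; for every edge, both endpoints lie together in some bag; and for every vertex, the bags containing it form a connected subtree. Here vertex 1 appears in no bag, so the decomposition is invalid.

No — vertex 1 appears in no bag.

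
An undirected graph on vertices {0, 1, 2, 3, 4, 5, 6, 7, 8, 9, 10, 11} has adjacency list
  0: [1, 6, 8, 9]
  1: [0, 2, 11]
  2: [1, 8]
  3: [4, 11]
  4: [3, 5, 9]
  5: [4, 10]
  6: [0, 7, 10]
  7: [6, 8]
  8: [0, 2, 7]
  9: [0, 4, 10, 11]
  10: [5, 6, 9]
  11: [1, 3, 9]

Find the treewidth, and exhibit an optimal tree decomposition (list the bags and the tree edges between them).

Treewidth 3.
Bags: B1 = {3, 4, 5, 11}  B2 = {4, 5, 9, 11}  B3 = {5, 9, 10, 11}  B4 = {1, 9, 10, 11}  B5 = {0, 1, 9, 10}  B6 = {0, 1, 6, 10}  B7 = {0, 1, 2, 6}  B8 = {0, 2, 6, 8}  B9 = {2, 6, 7, 8}
Tree: B1–B2, B2–B3, B3–B4, B4–B5, B5–B6, B6–B7, B7–B8, B8–B9

Every bag has size at most 4, so the width is 4 − 1 = 3 and tw(G) ≤ 3. For the lower bound: the 4 vertex sets {3,4,5}, {11}, {9}, {0,1,6,10} are disjoint, each induces a connected subgraph, and every pair is joined by at least one edge of G. Contracting each set to a single vertex therefore yields K_{4} as a minor, and since treewidth is minor-monotone, tw(G) ≥ tw(K_{4}) = 3. Hence tw(G) = 3 exactly.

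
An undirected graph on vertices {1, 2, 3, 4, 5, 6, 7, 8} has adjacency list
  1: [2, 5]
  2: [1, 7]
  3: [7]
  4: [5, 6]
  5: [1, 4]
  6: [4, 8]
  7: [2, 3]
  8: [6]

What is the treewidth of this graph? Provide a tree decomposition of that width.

Every bag has size at most 2, so the width is 2 − 1 = 1 and tw(G) ≤ 1. G has an edge, so its treewidth is at least 1. Therefore the treewidth is 1.

Treewidth 1.
One such decomposition:
Bags: B1 = {3, 7}  B2 = {2, 7}  B3 = {1, 2}  B4 = {1, 5}  B5 = {4, 5}  B6 = {4, 6}  B7 = {6, 8}
Tree: B1–B2, B2–B3, B3–B4, B4–B5, B5–B6, B6–B7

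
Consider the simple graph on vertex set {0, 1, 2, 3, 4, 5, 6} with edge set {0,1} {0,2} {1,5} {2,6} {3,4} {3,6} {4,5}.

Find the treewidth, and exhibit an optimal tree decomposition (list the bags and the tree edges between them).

The largest bag has 3 vertices, giving width 2; this decomposition certifies tw(G) ≤ 2. Since 5–4–3–6–2–0–1–5 is a cycle in G, G is not acyclic. Forests are exactly the graphs of treewidth ≤ 1, so tw(G) ≥ 2. Therefore the treewidth is 2.

Treewidth 2.
One such decomposition:
Bags: B1 = {3, 4, 5}  B2 = {3, 5, 6}  B3 = {2, 5, 6}  B4 = {0, 2, 5}  B5 = {0, 1, 5}
Tree: B1–B2, B2–B3, B3–B4, B4–B5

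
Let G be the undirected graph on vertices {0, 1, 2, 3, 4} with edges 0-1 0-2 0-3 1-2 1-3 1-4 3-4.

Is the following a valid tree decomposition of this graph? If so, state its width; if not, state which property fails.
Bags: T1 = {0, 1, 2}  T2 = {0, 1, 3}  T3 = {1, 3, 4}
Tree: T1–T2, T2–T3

Checking the three conditions: (i) the bags cover all of {0, 1, 2, 3, 4}; (ii) for each edge, some bag contains both endpoints; (iii) the bags containing any fixed vertex form a subtree. All hold, so the decomposition is valid with width 3 − 1 = 2.

Yes; width 2.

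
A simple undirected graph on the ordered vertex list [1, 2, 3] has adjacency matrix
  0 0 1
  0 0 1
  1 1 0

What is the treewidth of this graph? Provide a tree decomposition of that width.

Every bag has size at most 2, so the width is 2 − 1 = 1 and tw(G) ≤ 1. Any graph with an edge has treewidth ≥ 1, and G has the edge 1–3. Combining the bounds, tw(G) = 1.

Treewidth 1.
Bags: B1 = {1, 3}  B2 = {2, 3}
Tree: B1–B2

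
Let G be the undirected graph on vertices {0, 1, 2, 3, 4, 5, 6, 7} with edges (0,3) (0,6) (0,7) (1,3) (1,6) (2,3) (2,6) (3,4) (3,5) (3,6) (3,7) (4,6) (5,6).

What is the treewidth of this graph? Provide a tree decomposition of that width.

The largest bag has 3 vertices, giving width 2; this decomposition certifies tw(G) ≤ 2. For the lower bound, the 3 vertices {0, 3, 6} are pairwise adjacent, and any tree decomposition puts a clique entirely inside one bag — forcing width ≥ 2. Combining the bounds, tw(G) = 2.

Treewidth 2.
One such decomposition:
Bags: B1 = {3, 5, 6}  B2 = {3, 4, 6}  B3 = {0, 3, 6}  B4 = {0, 3, 7}  B5 = {1, 3, 6}  B6 = {2, 3, 6}
Tree: B1–B2, B1–B3, B3–B4, B2–B5, B1–B6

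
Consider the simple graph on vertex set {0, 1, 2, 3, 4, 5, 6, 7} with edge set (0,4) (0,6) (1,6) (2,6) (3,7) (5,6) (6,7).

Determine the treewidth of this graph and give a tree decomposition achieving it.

Every bag has size at most 2, so the width is 2 − 1 = 1 and tw(G) ≤ 1. G has an edge, so its treewidth is at least 1. Hence tw(G) = 1 exactly.

Treewidth 1.
Bags: B1 = {0, 6}  B2 = {5, 6}  B3 = {6, 7}  B4 = {3, 7}  B5 = {0, 4}  B6 = {2, 6}  B7 = {1, 6}
Tree: B1–B2, B1–B3, B3–B4, B1–B5, B2–B6, B3–B7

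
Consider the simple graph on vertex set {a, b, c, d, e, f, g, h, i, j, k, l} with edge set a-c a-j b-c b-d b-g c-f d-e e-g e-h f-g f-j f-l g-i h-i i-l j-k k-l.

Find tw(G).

3

A width-3 tree decomposition is:
Bags: B1 = {d, e, h, i}  B2 = {d, e, g, i}  B3 = {b, d, g, i}  B4 = {b, g, i, l}  B5 = {b, f, g, l}  B6 = {b, c, f, l}  B7 = {c, f, k, l}  B8 = {c, f, j, k}  B9 = {a, c, j, k}
Tree: B1–B2, B2–B3, B3–B4, B4–B5, B5–B6, B6–B7, B7–B8, B8–B9
Each bag holds 4 vertices, so the decomposition has width 3, which upper-bounds the treewidth. For the lower bound: the 4 vertex sets {d,e,h}, {i}, {g}, {b,c,f,l} are disjoint, each induces a connected subgraph, and every pair is joined by at least one edge of G. Contracting each set to a single vertex therefore yields K_{4} as a minor, and since treewidth is minor-monotone, tw(G) ≥ tw(K_{4}) = 3. The upper and lower bounds meet at 3, so that is the treewidth.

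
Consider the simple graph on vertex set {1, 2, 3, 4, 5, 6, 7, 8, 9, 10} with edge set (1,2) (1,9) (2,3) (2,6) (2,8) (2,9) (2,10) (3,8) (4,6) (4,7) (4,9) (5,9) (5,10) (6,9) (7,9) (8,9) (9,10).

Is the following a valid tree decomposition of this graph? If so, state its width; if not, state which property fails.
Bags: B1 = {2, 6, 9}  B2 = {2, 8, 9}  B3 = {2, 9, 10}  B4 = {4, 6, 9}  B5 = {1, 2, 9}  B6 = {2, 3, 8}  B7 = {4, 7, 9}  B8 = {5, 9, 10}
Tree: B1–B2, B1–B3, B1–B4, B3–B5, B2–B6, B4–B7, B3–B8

Checking the three conditions: (i) the bags cover all of {1, 2, 3, 4, 5, 6, 7, 8, 9, 10}; (ii) for each edge, some bag contains both endpoints; (iii) the bags containing any fixed vertex form a subtree. All hold, so the decomposition is valid with width 3 − 1 = 2.

Yes; width 2.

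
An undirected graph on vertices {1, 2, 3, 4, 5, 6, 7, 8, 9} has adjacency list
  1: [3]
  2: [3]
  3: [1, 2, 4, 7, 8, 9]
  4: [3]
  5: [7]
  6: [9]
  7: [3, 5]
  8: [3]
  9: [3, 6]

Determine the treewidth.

A width-1 tree decomposition is:
Bags: B1 = {6, 9}  B2 = {3, 9}  B3 = {3, 7}  B4 = {2, 3}  B5 = {5, 7}  B6 = {1, 3}  B7 = {3, 8}  B8 = {3, 4}
Tree: B1–B2, B2–B3, B3–B4, B3–B5, B3–B6, B2–B7, B6–B8
Each bag holds 2 vertices, so the decomposition has width 1, which upper-bounds the treewidth. G has an edge, so its treewidth is at least 1. The upper and lower bounds meet at 1, so that is the treewidth.

1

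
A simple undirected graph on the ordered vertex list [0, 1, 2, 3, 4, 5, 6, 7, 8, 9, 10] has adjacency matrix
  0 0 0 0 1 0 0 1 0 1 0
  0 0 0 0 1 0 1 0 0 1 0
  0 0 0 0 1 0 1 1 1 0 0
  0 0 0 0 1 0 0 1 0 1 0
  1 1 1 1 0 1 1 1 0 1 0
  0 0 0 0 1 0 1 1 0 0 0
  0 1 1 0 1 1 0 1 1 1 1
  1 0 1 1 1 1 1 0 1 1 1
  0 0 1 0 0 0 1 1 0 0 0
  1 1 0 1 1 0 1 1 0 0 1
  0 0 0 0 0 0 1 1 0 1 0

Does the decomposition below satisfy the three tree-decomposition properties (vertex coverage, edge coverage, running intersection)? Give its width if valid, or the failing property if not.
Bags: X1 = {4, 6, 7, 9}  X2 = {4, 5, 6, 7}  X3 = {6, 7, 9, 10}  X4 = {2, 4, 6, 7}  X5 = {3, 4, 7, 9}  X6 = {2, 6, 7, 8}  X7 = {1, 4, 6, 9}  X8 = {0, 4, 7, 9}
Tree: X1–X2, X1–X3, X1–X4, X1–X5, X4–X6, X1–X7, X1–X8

Yes; width 3.

Every vertex of G appears in some bag (union = {0, 1, 2, 3, 4, 5, 6, 7, 8, 9, 10}); every edge is covered by a bag; and for each vertex v the set of bags containing v is connected in the bag tree. The decomposition is therefore valid. The largest bag has 4 vertices, so the width is 3.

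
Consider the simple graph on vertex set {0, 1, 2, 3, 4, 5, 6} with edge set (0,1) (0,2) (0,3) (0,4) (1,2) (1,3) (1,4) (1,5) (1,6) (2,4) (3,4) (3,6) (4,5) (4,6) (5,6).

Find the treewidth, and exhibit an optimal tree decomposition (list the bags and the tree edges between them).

Each bag holds 4 vertices, so the decomposition has width 3, which upper-bounds the treewidth. For the lower bound, the 4 vertices {0, 1, 2, 4} are pairwise adjacent, and any tree decomposition puts a clique entirely inside one bag — forcing width ≥ 3. Hence tw(G) = 3 exactly.

Treewidth 3.
One optimal decomposition is:
Bags: B1 = {1, 4, 5, 6}  B2 = {1, 3, 4, 6}  B3 = {0, 1, 3, 4}  B4 = {0, 1, 2, 4}
Tree: B1–B2, B2–B3, B3–B4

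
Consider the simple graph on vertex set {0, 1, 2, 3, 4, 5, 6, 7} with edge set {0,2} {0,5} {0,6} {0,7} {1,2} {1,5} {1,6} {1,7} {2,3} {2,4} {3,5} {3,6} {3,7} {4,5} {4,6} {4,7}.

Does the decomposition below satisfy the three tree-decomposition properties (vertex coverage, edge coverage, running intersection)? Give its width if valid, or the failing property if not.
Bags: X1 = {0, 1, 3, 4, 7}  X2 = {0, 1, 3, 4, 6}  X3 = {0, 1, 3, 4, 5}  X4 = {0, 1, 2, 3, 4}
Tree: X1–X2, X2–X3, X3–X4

Every vertex of G appears in some bag (union = {0, 1, 2, 3, 4, 5, 6, 7}); every edge is covered by a bag; and for each vertex v the set of bags containing v is connected in the bag tree. The decomposition is therefore valid. The largest bag has 5 vertices, so the width is 4.

Yes; width 4.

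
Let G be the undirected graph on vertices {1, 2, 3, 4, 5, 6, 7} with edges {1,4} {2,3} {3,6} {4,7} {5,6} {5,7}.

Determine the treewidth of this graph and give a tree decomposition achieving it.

The largest bag has 2 vertices, giving width 1; this decomposition certifies tw(G) ≤ 1. G has an edge, so its treewidth is at least 1. Therefore the treewidth is 1.

Treewidth 1.
One such decomposition:
Bags: B1 = {2, 3}  B2 = {3, 6}  B3 = {5, 6}  B4 = {5, 7}  B5 = {4, 7}  B6 = {1, 4}
Tree: B1–B2, B2–B3, B3–B4, B4–B5, B5–B6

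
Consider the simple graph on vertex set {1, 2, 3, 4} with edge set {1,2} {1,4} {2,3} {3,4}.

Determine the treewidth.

2

A width-2 tree decomposition is:
Bags: B1 = {1, 2, 3}  B2 = {1, 3, 4}
Tree: B1–B2
The largest bag has 3 vertices, giving width 2; this decomposition certifies tw(G) ≤ 2. The edges 1–2–3–4–1 form a cycle, so G is not a tree and its treewidth is at least 2. The upper and lower bounds meet at 2, so that is the treewidth.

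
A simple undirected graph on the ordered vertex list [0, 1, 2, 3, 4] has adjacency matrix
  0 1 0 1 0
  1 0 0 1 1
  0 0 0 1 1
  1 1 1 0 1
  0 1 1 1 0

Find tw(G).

2

A width-2 tree decomposition is:
Bags: B1 = {1, 3, 4}  B2 = {2, 3, 4}  B3 = {0, 1, 3}
Tree: B1–B2, B1–B3
The largest bag has 3 vertices, giving width 2; this decomposition certifies tw(G) ≤ 2. Conversely, {0, 1, 3} is a clique of size 3, and the vertices of any clique must share a bag in every tree decomposition; so some bag has ≥ 3 vertices and tw(G) ≥ 2. Therefore the treewidth is 2.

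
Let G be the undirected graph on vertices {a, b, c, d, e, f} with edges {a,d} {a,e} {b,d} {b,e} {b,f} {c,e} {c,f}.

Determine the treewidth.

2

A width-2 tree decomposition is:
Bags: B1 = {a, b, d}  B2 = {a, b, e}  B3 = {b, e, f}  B4 = {c, e, f}
Tree: B1–B2, B2–B3, B3–B4
Every bag has size at most 3, so the width is 3 − 1 = 2 and tw(G) ≤ 2. Since d–a–e–b–d is a cycle in G, G is not acyclic. Forests are exactly the graphs of treewidth ≤ 1, so tw(G) ≥ 2. The upper and lower bounds meet at 2, so that is the treewidth.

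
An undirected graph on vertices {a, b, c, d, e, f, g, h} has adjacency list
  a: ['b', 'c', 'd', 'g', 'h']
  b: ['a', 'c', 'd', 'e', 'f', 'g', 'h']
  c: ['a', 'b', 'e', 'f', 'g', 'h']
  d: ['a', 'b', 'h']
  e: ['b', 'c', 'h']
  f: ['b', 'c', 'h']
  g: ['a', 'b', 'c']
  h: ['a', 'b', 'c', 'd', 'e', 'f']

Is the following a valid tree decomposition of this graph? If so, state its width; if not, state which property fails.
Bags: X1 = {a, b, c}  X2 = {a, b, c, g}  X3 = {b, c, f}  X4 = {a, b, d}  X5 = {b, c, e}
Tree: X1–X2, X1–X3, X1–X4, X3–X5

A tree decomposition must satisfy three properties: every vertex lies in some bag; for every edge, both endpoints lie together in some bag; and for every vertex, the bags containing it form a connected subtree. Here vertex h appears in no bag, so the decomposition is invalid.

No — vertex h appears in no bag.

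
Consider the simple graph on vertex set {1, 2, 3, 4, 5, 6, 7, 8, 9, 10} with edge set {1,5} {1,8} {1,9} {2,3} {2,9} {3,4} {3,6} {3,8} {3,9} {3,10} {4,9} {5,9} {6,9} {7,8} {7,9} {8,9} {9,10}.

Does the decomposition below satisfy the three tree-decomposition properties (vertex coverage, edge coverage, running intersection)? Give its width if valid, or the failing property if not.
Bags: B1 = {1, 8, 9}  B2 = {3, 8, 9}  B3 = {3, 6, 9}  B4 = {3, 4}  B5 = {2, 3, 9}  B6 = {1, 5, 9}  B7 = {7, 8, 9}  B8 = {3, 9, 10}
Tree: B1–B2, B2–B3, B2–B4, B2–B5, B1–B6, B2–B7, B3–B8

No — edge (9,4) lies in no bag.

A tree decomposition must satisfy three properties: every vertex lies in some bag; for every edge, both endpoints lie together in some bag; and for every vertex, the bags containing it form a connected subtree. Here edge (9,4) lies in no bag, so the decomposition is invalid.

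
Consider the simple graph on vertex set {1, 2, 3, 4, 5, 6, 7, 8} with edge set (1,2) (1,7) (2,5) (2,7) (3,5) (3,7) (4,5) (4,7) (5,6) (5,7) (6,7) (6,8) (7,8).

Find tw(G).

A width-2 tree decomposition is:
Bags: B1 = {3, 5, 7}  B2 = {5, 6, 7}  B3 = {2, 5, 7}  B4 = {1, 2, 7}  B5 = {4, 5, 7}  B6 = {6, 7, 8}
Tree: B1–B2, B1–B3, B3–B4, B2–B5, B2–B6
Each bag holds 3 vertices, so the decomposition has width 2, which upper-bounds the treewidth. On the other hand G contains the 3-clique {6, 7, 8}. A clique must lie in a single bag of any decomposition, so no decomposition can have width below 2. Hence tw(G) = 2 exactly.

2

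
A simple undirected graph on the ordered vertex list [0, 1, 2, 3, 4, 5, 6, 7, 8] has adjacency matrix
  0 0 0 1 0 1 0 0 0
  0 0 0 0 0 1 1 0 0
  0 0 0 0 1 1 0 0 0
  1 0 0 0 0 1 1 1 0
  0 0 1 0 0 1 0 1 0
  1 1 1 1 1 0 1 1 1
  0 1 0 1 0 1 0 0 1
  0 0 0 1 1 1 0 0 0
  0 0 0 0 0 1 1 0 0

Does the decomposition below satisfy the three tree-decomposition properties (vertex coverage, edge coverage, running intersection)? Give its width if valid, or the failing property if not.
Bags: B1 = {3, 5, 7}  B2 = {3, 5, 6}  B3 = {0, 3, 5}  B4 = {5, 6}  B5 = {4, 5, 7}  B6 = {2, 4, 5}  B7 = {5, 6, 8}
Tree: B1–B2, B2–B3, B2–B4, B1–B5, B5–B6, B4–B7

A tree decomposition must satisfy three properties: every vertex lies in some bag; for every edge, both endpoints lie together in some bag; and for every vertex, the bags containing it form a connected subtree. Here vertex 1 appears in no bag, so the decomposition is invalid.

No — vertex 1 appears in no bag.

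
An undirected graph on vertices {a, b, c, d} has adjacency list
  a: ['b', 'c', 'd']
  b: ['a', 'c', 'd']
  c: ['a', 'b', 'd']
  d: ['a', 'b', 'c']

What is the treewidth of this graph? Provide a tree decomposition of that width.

Treewidth 3.
One such decomposition:
Bags: B1 = {a, b, c, d}
Tree: (single bag)

With just one bag of size 4, the width is 4 − 1 = 3, so tw(G) ≤ 3. On the other hand G contains the 4-clique {a, b, c, d}. A clique must lie in a single bag of any decomposition, so no decomposition can have width below 3. Hence tw(G) = 3 exactly.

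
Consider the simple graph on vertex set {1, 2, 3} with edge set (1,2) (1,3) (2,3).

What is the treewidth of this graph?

2

A width-2 tree decomposition is:
Bags: B1 = {1, 2, 3}
Tree: (single bag)
With just one bag of size 3, the width is 3 − 1 = 2, so tw(G) ≤ 2. Conversely, {1, 2, 3} is a clique of size 3, and the vertices of any clique must share a bag in every tree decomposition; so some bag has ≥ 3 vertices and tw(G) ≥ 2. The upper and lower bounds meet at 2, so that is the treewidth.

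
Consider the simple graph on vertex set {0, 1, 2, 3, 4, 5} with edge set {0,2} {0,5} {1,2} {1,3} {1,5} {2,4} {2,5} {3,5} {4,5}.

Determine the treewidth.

A width-2 tree decomposition is:
Bags: B1 = {1, 2, 5}  B2 = {2, 4, 5}  B3 = {0, 2, 5}  B4 = {1, 3, 5}
Tree: B1–B2, B2–B3, B1–B4
Every bag has size at most 3, so the width is 3 − 1 = 2 and tw(G) ≤ 2. Conversely, {0, 2, 5} is a clique of size 3, and the vertices of any clique must share a bag in every tree decomposition; so some bag has ≥ 3 vertices and tw(G) ≥ 2. The upper and lower bounds meet at 2, so that is the treewidth.

2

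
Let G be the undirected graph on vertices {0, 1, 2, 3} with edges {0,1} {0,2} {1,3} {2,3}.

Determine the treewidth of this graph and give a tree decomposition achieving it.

Every bag has size at most 3, so the width is 3 − 1 = 2 and tw(G) ≤ 2. For the lower bound, G contains the cycle 1–0–2–3–1, so G is not a forest; only forests have treewidth ≤ 1, hence tw(G) ≥ 2. The upper and lower bounds meet at 2, so that is the treewidth.

Treewidth 2.
Bags: B1 = {0, 1, 2}  B2 = {1, 2, 3}
Tree: B1–B2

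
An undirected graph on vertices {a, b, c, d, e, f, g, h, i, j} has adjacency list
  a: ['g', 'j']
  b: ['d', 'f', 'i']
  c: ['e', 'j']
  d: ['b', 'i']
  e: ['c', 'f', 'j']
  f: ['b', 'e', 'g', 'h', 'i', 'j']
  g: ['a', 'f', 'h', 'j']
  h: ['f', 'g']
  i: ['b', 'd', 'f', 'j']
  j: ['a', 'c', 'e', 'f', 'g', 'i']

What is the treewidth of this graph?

2

A width-2 tree decomposition is:
Bags: B1 = {e, f, j}  B2 = {f, g, j}  B3 = {f, g, h}  B4 = {c, e, j}  B5 = {f, i, j}  B6 = {b, f, i}  B7 = {b, d, i}  B8 = {a, g, j}
Tree: B1–B2, B2–B3, B1–B4, B1–B5, B5–B6, B6–B7, B2–B8
Each bag holds 3 vertices, so the decomposition has width 2, which upper-bounds the treewidth. For the lower bound, the 3 vertices {b, d, i} are pairwise adjacent, and any tree decomposition puts a clique entirely inside one bag — forcing width ≥ 2. Therefore the treewidth is 2.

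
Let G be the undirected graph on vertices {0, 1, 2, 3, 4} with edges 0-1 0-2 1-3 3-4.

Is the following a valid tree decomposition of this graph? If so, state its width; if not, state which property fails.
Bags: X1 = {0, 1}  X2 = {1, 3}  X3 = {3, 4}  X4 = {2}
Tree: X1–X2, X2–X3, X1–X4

A tree decomposition must satisfy three properties: every vertex lies in some bag; for every edge, both endpoints lie together in some bag; and for every vertex, the bags containing it form a connected subtree. Here edge (0,2) lies in no bag, so the decomposition is invalid.

No — edge (0,2) lies in no bag.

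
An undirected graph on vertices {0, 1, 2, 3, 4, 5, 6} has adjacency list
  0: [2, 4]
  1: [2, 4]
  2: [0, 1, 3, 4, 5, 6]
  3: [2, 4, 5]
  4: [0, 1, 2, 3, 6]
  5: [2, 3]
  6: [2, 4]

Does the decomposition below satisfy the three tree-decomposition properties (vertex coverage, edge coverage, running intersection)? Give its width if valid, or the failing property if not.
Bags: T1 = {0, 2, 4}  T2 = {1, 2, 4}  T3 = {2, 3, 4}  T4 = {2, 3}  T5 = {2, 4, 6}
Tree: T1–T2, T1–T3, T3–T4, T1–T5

No — vertex 5 appears in no bag.

A tree decomposition must satisfy three properties: every vertex lies in some bag; for every edge, both endpoints lie together in some bag; and for every vertex, the bags containing it form a connected subtree. Here vertex 5 appears in no bag, so the decomposition is invalid.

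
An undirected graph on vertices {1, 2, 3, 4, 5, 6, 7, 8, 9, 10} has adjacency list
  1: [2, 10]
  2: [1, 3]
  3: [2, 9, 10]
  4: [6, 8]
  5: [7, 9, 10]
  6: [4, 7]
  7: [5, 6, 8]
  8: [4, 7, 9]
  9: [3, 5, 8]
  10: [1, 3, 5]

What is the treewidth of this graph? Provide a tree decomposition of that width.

Treewidth 2.
One such decomposition:
Bags: B1 = {1, 2, 10}  B2 = {2, 3, 10}  B3 = {3, 5, 10}  B4 = {3, 5, 9}  B5 = {5, 7, 9}  B6 = {7, 8, 9}  B7 = {6, 7, 8}  B8 = {4, 6, 8}
Tree: B1–B2, B2–B3, B3–B4, B4–B5, B5–B6, B6–B7, B7–B8

The largest bag has 3 vertices, giving width 2; this decomposition certifies tw(G) ≤ 2. The edges 1–2–3–10–1 form a cycle, so G is not a tree and its treewidth is at least 2. Combining the bounds, tw(G) = 2.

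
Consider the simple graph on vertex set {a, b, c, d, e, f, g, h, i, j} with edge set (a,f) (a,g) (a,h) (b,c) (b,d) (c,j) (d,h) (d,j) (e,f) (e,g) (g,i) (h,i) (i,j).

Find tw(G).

A width-2 tree decomposition is:
Bags: B1 = {b, c, d}  B2 = {c, d, j}  B3 = {d, h, j}  B4 = {h, i, j}  B5 = {a, h, i}  B6 = {a, g, i}  B7 = {a, f, g}  B8 = {e, f, g}
Tree: B1–B2, B2–B3, B3–B4, B4–B5, B5–B6, B6–B7, B7–B8
Each bag holds 3 vertices, so the decomposition has width 2, which upper-bounds the treewidth. For the lower bound, G contains the cycle b–c–j–d–b, so G is not a forest; only forests have treewidth ≤ 1, hence tw(G) ≥ 2. Combining the bounds, tw(G) = 2.

2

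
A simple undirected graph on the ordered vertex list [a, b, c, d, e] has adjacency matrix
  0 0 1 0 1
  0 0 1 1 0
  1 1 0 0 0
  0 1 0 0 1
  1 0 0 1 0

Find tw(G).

A width-2 tree decomposition is:
Bags: B1 = {b, d, e}  B2 = {b, c, e}  B3 = {a, c, e}
Tree: B1–B2, B2–B3
Each bag holds 3 vertices, so the decomposition has width 2, which upper-bounds the treewidth. For the lower bound, G contains the cycle e–d–b–c–a–e, so G is not a forest; only forests have treewidth ≤ 1, hence tw(G) ≥ 2. Therefore the treewidth is 2.

2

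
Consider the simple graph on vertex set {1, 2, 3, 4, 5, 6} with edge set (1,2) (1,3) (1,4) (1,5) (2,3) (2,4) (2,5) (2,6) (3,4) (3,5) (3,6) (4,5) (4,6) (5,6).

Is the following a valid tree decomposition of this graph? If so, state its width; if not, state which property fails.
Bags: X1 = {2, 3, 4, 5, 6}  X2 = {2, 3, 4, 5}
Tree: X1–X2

No — vertex 1 appears in no bag.

A tree decomposition must satisfy three properties: every vertex lies in some bag; for every edge, both endpoints lie together in some bag; and for every vertex, the bags containing it form a connected subtree. Here vertex 1 appears in no bag, so the decomposition is invalid.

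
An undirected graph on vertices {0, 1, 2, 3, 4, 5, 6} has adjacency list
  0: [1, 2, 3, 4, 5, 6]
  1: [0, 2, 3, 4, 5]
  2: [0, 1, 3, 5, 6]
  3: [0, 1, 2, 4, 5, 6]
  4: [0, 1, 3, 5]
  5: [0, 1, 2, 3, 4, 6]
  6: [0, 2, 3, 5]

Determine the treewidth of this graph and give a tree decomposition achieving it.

Every bag has size at most 5, so the width is 5 − 1 = 4 and tw(G) ≤ 4. For the lower bound, the 5 vertices {0, 1, 2, 3, 5} are pairwise adjacent, and any tree decomposition puts a clique entirely inside one bag — forcing width ≥ 4. Therefore the treewidth is 4.

Treewidth 4.
Bags: B1 = {0, 1, 3, 4, 5}  B2 = {0, 1, 2, 3, 5}  B3 = {0, 2, 3, 5, 6}
Tree: B1–B2, B2–B3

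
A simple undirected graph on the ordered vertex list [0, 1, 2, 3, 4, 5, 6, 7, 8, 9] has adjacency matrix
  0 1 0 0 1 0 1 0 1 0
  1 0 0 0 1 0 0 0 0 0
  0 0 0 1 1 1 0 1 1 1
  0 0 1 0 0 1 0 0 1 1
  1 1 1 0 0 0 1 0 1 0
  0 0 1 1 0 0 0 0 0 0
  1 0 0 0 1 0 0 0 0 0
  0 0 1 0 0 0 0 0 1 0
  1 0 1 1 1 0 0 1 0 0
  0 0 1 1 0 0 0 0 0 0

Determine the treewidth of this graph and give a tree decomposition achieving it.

The largest bag has 3 vertices, giving width 2; this decomposition certifies tw(G) ≤ 2. On the other hand G contains the 3-clique {0, 4, 8}. A clique must lie in a single bag of any decomposition, so no decomposition can have width below 2. Hence tw(G) = 2 exactly.

Treewidth 2.
One optimal decomposition is:
Bags: B1 = {0, 4, 8}  B2 = {2, 4, 8}  B3 = {2, 3, 8}  B4 = {0, 4, 6}  B5 = {0, 1, 4}  B6 = {2, 3, 9}  B7 = {2, 3, 5}  B8 = {2, 7, 8}
Tree: B1–B2, B2–B3, B1–B4, B4–B5, B3–B6, B6–B7, B3–B8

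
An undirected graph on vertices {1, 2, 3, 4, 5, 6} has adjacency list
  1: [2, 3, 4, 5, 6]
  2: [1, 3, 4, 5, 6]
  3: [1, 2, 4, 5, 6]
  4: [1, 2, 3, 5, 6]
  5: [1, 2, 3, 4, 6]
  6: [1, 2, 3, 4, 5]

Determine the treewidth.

5

A width-5 tree decomposition is:
Bags: B1 = {1, 2, 3, 4, 5, 6}
Tree: (single bag)
With just one bag of size 6, the width is 6 − 1 = 5, so tw(G) ≤ 5. For the lower bound, the 6 vertices {1, 2, 3, 4, 5, 6} are pairwise adjacent, and any tree decomposition puts a clique entirely inside one bag — forcing width ≥ 5. Hence tw(G) = 5 exactly.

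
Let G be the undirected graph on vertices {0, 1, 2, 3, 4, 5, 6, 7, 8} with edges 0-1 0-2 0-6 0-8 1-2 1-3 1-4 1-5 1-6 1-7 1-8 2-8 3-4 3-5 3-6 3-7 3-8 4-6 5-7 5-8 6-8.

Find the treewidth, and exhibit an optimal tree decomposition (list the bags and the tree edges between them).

Treewidth 3.
One optimal decomposition is:
Bags: B1 = {0, 1, 2, 8}  B2 = {0, 1, 6, 8}  B3 = {1, 3, 6, 8}  B4 = {1, 3, 5, 8}  B5 = {1, 3, 4, 6}  B6 = {1, 3, 5, 7}
Tree: B1–B2, B2–B3, B3–B4, B3–B5, B4–B6

The largest bag has 4 vertices, giving width 3; this decomposition certifies tw(G) ≤ 3. For the lower bound, the 4 vertices {0, 1, 2, 8} are pairwise adjacent, and any tree decomposition puts a clique entirely inside one bag — forcing width ≥ 3. Combining the bounds, tw(G) = 3.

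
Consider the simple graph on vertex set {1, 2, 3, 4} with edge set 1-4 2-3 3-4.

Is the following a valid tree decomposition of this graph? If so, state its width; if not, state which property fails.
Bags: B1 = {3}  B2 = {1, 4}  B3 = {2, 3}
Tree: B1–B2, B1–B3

No — edge (4,3) lies in no bag.

A tree decomposition must satisfy three properties: every vertex lies in some bag; for every edge, both endpoints lie together in some bag; and for every vertex, the bags containing it form a connected subtree. Here edge (4,3) lies in no bag, so the decomposition is invalid.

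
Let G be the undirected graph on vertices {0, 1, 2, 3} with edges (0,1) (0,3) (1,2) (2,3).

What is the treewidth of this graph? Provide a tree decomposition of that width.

Treewidth 2.
One such decomposition:
Bags: B1 = {0, 2, 3}  B2 = {0, 1, 2}
Tree: B1–B2

The largest bag has 3 vertices, giving width 2; this decomposition certifies tw(G) ≤ 2. The edges 2–3–0–1–2 form a cycle, so G is not a tree and its treewidth is at least 2. Therefore the treewidth is 2.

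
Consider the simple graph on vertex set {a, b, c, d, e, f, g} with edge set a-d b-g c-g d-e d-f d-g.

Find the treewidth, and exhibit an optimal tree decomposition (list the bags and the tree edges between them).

Treewidth 1.
One such decomposition:
Bags: B1 = {d, e}  B2 = {d, g}  B3 = {a, d}  B4 = {b, g}  B5 = {c, g}  B6 = {d, f}
Tree: B1–B2, B2–B3, B2–B4, B2–B5, B2–B6

The largest bag has 2 vertices, giving width 1; this decomposition certifies tw(G) ≤ 1. Any graph with an edge has treewidth ≥ 1, and G has the edge e–d. Therefore the treewidth is 1.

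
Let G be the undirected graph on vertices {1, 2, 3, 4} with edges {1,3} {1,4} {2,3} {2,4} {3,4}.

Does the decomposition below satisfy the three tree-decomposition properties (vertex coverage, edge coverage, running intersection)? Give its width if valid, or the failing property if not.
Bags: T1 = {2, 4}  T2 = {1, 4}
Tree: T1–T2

No — vertex 3 appears in no bag.

A tree decomposition must satisfy three properties: every vertex lies in some bag; for every edge, both endpoints lie together in some bag; and for every vertex, the bags containing it form a connected subtree. Here vertex 3 appears in no bag, so the decomposition is invalid.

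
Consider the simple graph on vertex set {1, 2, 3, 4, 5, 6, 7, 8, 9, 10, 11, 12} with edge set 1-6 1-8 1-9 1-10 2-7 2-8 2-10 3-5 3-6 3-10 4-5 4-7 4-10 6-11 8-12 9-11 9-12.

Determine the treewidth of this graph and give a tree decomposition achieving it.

Treewidth 3.
One such decomposition:
Bags: B1 = {6, 9, 11, 12}  B2 = {1, 6, 9, 12}  B3 = {1, 6, 8, 12}  B4 = {1, 3, 6, 8}  B5 = {1, 3, 8, 10}  B6 = {2, 3, 8, 10}  B7 = {2, 3, 5, 10}  B8 = {2, 4, 5, 10}  B9 = {2, 4, 5, 7}
Tree: B1–B2, B2–B3, B3–B4, B4–B5, B5–B6, B6–B7, B7–B8, B8–B9

Each bag holds 4 vertices, so the decomposition has width 3, which upper-bounds the treewidth. For the lower bound: the 4 vertex sets {9,11,12}, {6}, {1}, {2,3,8,10} are disjoint, each induces a connected subgraph, and every pair is joined by at least one edge of G. Contracting each set to a single vertex therefore yields K_{4} as a minor, and since treewidth is minor-monotone, tw(G) ≥ tw(K_{4}) = 3. The upper and lower bounds meet at 3, so that is the treewidth.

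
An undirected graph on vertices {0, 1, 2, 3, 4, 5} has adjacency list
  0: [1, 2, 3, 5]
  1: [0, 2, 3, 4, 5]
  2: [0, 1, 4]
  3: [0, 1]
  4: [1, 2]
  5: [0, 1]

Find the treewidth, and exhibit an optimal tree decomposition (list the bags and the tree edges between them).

Treewidth 2.
One such decomposition:
Bags: B1 = {0, 1, 3}  B2 = {0, 1, 2}  B3 = {1, 2, 4}  B4 = {0, 1, 5}
Tree: B1–B2, B2–B3, B1–B4

Every bag has size at most 3, so the width is 3 − 1 = 2 and tw(G) ≤ 2. Conversely, {0, 1, 2} is a clique of size 3, and the vertices of any clique must share a bag in every tree decomposition; so some bag has ≥ 3 vertices and tw(G) ≥ 2. The upper and lower bounds meet at 2, so that is the treewidth.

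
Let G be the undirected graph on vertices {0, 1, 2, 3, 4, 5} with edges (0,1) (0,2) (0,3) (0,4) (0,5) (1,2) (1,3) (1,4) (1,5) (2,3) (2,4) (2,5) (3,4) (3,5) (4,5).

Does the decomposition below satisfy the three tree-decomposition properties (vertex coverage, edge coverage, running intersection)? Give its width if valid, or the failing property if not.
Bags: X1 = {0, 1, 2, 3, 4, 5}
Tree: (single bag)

Every vertex of G appears in some bag (union = {0, 1, 2, 3, 4, 5}); every edge is covered by a bag; and for each vertex v the set of bags containing v is connected in the bag tree. The decomposition is therefore valid. The largest bag has 6 vertices, so the width is 5.

Yes; width 5.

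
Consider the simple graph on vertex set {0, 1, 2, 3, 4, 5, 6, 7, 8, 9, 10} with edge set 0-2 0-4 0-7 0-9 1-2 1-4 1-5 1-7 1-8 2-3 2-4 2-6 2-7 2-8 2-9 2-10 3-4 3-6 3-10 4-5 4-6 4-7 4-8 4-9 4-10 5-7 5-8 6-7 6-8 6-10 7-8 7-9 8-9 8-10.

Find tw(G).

4

A width-4 tree decomposition is:
Bags: B1 = {2, 4, 6, 8, 10}  B2 = {2, 4, 6, 7, 8}  B3 = {2, 4, 7, 8, 9}  B4 = {2, 3, 4, 6, 10}  B5 = {1, 2, 4, 7, 8}  B6 = {1, 4, 5, 7, 8}  B7 = {0, 2, 4, 7, 9}
Tree: B1–B2, B2–B3, B1–B4, B3–B5, B5–B6, B3–B7
Each bag holds 5 vertices, so the decomposition has width 4, which upper-bounds the treewidth. On the other hand G contains the 5-clique {2, 4, 6, 8, 10}. A clique must lie in a single bag of any decomposition, so no decomposition can have width below 4. Combining the bounds, tw(G) = 4.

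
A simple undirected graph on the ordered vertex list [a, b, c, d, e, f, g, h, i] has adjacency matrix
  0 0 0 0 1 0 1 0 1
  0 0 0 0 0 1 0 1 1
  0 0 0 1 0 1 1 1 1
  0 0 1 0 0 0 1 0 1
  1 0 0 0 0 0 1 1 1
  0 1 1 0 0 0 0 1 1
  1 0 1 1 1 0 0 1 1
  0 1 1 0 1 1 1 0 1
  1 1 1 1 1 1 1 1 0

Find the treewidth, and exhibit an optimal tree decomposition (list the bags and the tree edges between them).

Each bag holds 4 vertices, so the decomposition has width 3, which upper-bounds the treewidth. Conversely, {c, d, g, i} is a clique of size 4, and the vertices of any clique must share a bag in every tree decomposition; so some bag has ≥ 4 vertices and tw(G) ≥ 3. Therefore the treewidth is 3.

Treewidth 3.
One optimal decomposition is:
Bags: B1 = {c, d, g, i}  B2 = {c, g, h, i}  B3 = {e, g, h, i}  B4 = {c, f, h, i}  B5 = {a, e, g, i}  B6 = {b, f, h, i}
Tree: B1–B2, B2–B3, B2–B4, B3–B5, B4–B6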